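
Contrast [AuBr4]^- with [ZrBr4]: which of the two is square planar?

[AuBr4]^-

For [AuBr4]^-: Each bromide is −1; balancing the −1 overall charge requires Au(III). Gold is a group-11 element; Au(III) is therefore d⁸. A 5d d⁸ ion has a large crystal-field splitting; square planar leaves the high-energy d_{x²−y²} orbital empty and maximises CFSE. → square planar.
For [ZrBr4]: Ligand charges: each bromide is −1. With an overall charge of 0 the zirconium centre must be in the +4 oxidation state. Zirconium is a group-4 element; Zr(IV) is therefore d⁰. A d⁰ ion has no crystal-field stabilisation preference between square planar and tetrahedral, so four ligands adopt the sterically favoured tetrahedral geometry. → tetrahedral.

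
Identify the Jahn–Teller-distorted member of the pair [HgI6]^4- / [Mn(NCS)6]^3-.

[Mn(NCS)6]^3-

[HgI6]^4-: Ligand charges: each iodide is −1. With an overall charge of −4 the mercury centre must be in the +2 oxidation state. Hg sits in group 12, so the d-electron count is 12 − 2 = 10. The d¹⁰ configuration leaves the e_g set evenly filled (or empty) — no strong Jahn–Teller driving force.
[Mn(NCS)6]^3-: Each isothiocyanate is −1; balancing the −3 overall charge requires Mn(III). Group 7 minus oxidation state 3 gives a d⁴ configuration. Isothiocyanate is a weak-field ligand for a first-row metal, so the complex is high-spin. The t₂g³e_g¹ (high-spin) configuration has an unevenly filled e_g set; the Jahn–Teller theorem predicts a tetragonal distortion (typically axial elongation) to lift the degeneracy.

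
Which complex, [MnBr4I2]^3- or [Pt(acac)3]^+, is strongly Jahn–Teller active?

[MnBr4I2]^3-: Ligand charges: each bromide is −1; each iodide is −1. With an overall charge of −3 the manganese centre must be in the +3 oxidation state. Mn sits in group 7, so the d-electron count is 7 − 3 = 4. Bromide and iodide are weak-field ligands for a first-row metal, so the complex is high-spin. The t₂g³e_g¹ (high-spin) configuration has an unevenly filled e_g set; the Jahn–Teller theorem predicts a tetragonal distortion (typically axial elongation) to lift the degeneracy.
[Pt(acac)3]^+: Each acetylacetonate is −1; balancing the +1 overall charge requires Pt(IV). Group 10 minus oxidation state 4 gives a d⁶ configuration. A 5d ion has a large Δₒ and is invariably low-spin. The d⁶ configuration leaves the e_g set evenly filled (or empty) — no strong Jahn–Teller driving force.

[MnBr4I2]^3-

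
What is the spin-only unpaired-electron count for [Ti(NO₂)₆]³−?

1 unpaired electron

Summing ligand charges against the −3 overall charge gives an oxidation state of +3 for titanium.
Titanium is a group-4 element; Ti(III) is therefore d¹.
In an octahedral field the d¹ configuration is t₂g¹e_g⁰ (only one arrangement possible), giving 1 unpaired electron.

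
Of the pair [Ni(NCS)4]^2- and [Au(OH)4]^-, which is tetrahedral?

For [Ni(NCS)4]^2-: Ligand charges: each isothiocyanate is −1. With an overall charge of −2 the nickel centre must be in the +2 oxidation state. Group 10 minus oxidation state 2 gives a d⁸ configuration. Isothiocyanate is a weak-field ligand. With weak-field ligands the CFSE gain from square planar is small, so a 3d d⁸ ion takes the sterically preferred tetrahedral geometry. → tetrahedral.
For [Au(OH)4]^-: Ligand charges: each hydroxide is −1. With an overall charge of −1 the gold centre must be in the +3 oxidation state. Group 11 minus oxidation state 3 gives a d⁸ configuration. A 5d d⁸ ion has a large crystal-field splitting; square planar leaves the high-energy d_{x²−y²} orbital empty and maximises CFSE. → square planar.

[Ni(NCS)4]^2-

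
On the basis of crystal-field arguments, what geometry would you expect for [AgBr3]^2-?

trigonal planar

Ligand charges: each bromide is −1. With an overall charge of −2 the silver centre must be in the +1 oxidation state.
Group 11 minus oxidation state 1 gives a d¹⁰ configuration.
With 3 monodentate ligands the coordination number is 3.
Three ligands around a d¹⁰ centre minimise repulsion in a trigonal-planar arrangement.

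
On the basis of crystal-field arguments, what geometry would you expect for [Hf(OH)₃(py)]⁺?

Ligand charges: each hydroxide is −1; pyridine is neutral. With an overall charge of +1 the hafnium centre must be in the +4 oxidation state.
Group 4 minus oxidation state 4 gives a d⁰ configuration.
Coordination number: 4.
A d⁰ ion has no crystal-field stabilisation preference between square planar and tetrahedral, so four ligands adopt the sterically favoured tetrahedral geometry.

tetrahedral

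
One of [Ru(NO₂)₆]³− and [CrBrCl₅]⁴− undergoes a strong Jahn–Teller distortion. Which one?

[CrBrCl₅]⁴−

[Ru(NO₂)₆]³−: Summing ligand charges against the −3 overall charge gives an oxidation state of +3 for ruthenium. Ru sits in group 8, so the d-electron count is 8 − 3 = 5. A 4d ion has a large Δₒ and is invariably low-spin. The d⁵ configuration leaves the e_g set evenly filled (or empty) — no strong Jahn–Teller driving force.
[CrBrCl₅]⁴−: Each bromide is −1; each chloride is −1; balancing the −4 overall charge requires Cr(II). Cr sits in group 6, so the d-electron count is 6 − 2 = 4. Bromide and chloride are weak-field ligands for a first-row metal, so the complex is high-spin. The t₂g³e_g¹ (high-spin) configuration has an unevenly filled e_g set; the Jahn–Teller theorem predicts a tetragonal distortion (typically axial elongation) to lift the degeneracy.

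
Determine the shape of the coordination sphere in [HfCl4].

tetrahedral

Each chloride is −1; balancing the 0 overall charge requires Hf(IV).
Hafnium is a group-4 element; Hf(IV) is therefore d⁰.
With 4 monodentate ligands the coordination number is 4.
A d⁰ ion has no crystal-field stabilisation preference between square planar and tetrahedral, so four ligands adopt the sterically favoured tetrahedral geometry.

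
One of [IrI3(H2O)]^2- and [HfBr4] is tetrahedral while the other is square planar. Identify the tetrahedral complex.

For [IrI3(H2O)]^2-: Ligand charges: each iodide is −1; water is neutral. With an overall charge of −2 the iridium centre must be in the +1 oxidation state. Ir sits in group 9, so the d-electron count is 9 − 1 = 8. A 5d d⁸ ion has a large crystal-field splitting; square planar leaves the high-energy d_{x²−y²} orbital empty and maximises CFSE. → square planar.
For [HfBr4]: Each bromide is −1; balancing the 0 overall charge requires Hf(IV). Hafnium is a group-4 element; Hf(IV) is therefore d⁰. A d⁰ ion has no crystal-field stabilisation preference between square planar and tetrahedral, so four ligands adopt the sterically favoured tetrahedral geometry. → tetrahedral.

[HfBr4]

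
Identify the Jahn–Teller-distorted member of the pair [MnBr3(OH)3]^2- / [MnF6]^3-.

[MnF6]^3-

[MnBr3(OH)3]^2-: Ligand charges: each bromide is −1; each hydroxide is −1. With an overall charge of −2 the manganese centre must be in the +4 oxidation state. Group 7 minus oxidation state 4 gives a d³ configuration. The d³ configuration leaves the e_g set evenly filled (or empty) — no strong Jahn–Teller driving force.
[MnF6]^3-: Ligand charges: each fluoride is −1. With an overall charge of −3 the manganese centre must be in the +3 oxidation state. Mn sits in group 7, so the d-electron count is 7 − 3 = 4. Fluoride is a weak-field ligand for a first-row metal, so the complex is high-spin. The t₂g³e_g¹ (high-spin) configuration has an unevenly filled e_g set; the Jahn–Teller theorem predicts a tetragonal distortion (typically axial elongation) to lift the degeneracy.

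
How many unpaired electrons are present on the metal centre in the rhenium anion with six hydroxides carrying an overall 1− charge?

Summing ligand charges against the −1 overall charge gives an oxidation state of +5 for rhenium.
Rhenium is a group-7 element; Re(V) is therefore d².
In an octahedral field the d² configuration is t₂g²e_g⁰ (only one arrangement possible), giving 2 unpaired electrons.

2 unpaired electrons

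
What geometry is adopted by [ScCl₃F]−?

Summing ligand charges against the −1 overall charge gives an oxidation state of +3 for scandium.
Group 3 minus oxidation state 3 gives a d⁰ configuration.
With 4 monodentate ligands the coordination number is 4.
A d⁰ ion has no crystal-field stabilisation preference between square planar and tetrahedral, so four ligands adopt the sterically favoured tetrahedral geometry.

tetrahedral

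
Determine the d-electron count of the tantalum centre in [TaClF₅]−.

Each chloride is −1; each fluoride is −1; balancing the −1 overall charge requires Ta(V).
Group 5 minus oxidation state 5 gives a d⁰ configuration.

d⁰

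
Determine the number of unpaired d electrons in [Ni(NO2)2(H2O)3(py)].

2 unpaired electrons

Each nitro (N-bound nitrite) is −1; water is neutral; pyridine is neutral; balancing the 0 overall charge requires Ni(II).
Ni sits in group 10, so the d-electron count is 10 − 2 = 8.
In an octahedral field the d⁸ configuration is t₂g⁶e_g² (only one arrangement possible), giving 2 unpaired electrons.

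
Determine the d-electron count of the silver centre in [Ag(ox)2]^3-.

d¹⁰

Each oxalate is −2; balancing the −3 overall charge requires Ag(I).
Silver is a group-11 element; Ag(I) is therefore d¹⁰.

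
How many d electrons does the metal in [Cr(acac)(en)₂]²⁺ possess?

d3

Each acetylacetonate is −1; ethylenediamine is neutral; balancing the +2 overall charge requires Cr(III).
Cr sits in group 6, so the d-electron count is 6 − 3 = 3.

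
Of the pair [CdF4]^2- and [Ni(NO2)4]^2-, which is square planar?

[Ni(NO2)4]^2-

For [CdF4]^2-: Summing ligand charges against the −2 overall charge gives an oxidation state of +2 for cadmium. Cadmium is a group-12 element; Cd(II) is therefore d¹⁰. A d¹⁰ ion has no crystal-field stabilisation preference between square planar and tetrahedral, so four ligands adopt the sterically favoured tetrahedral geometry. → tetrahedral.
For [Ni(NO2)4]^2-: Summing ligand charges against the −2 overall charge gives an oxidation state of +2 for nickel. Ni sits in group 10, so the d-electron count is 10 − 2 = 8. Nitro (N-bound nitrite) is a strong-field ligand (high in the spectrochemical series). A 3d d⁸ ion with strong-field ligands gains enough CFSE to favour square planar over tetrahedral. → square planar.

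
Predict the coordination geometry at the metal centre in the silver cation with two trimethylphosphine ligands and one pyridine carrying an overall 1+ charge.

Summing ligand charges against the +1 overall charge gives an oxidation state of +1 for silver.
Silver is a group-11 element; Ag(I) is therefore d¹⁰.
With 3 monodentate ligands the coordination number is 3.
Three ligands around a d¹⁰ centre minimise repulsion in a trigonal-planar arrangement.

trigonal planar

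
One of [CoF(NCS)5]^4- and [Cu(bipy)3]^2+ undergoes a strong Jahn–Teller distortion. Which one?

[CoF(NCS)5]^4-: Ligand charges: each fluoride is −1; each isothiocyanate is −1. With an overall charge of −4 the cobalt centre must be in the +2 oxidation state. Cobalt is a group-9 element; Co(II) is therefore d⁷. Fluoride and isothiocyanate are weak-field ligands for a first-row metal, so the complex is high-spin. The d⁷ configuration leaves the e_g set evenly filled (or empty) — no strong Jahn–Teller driving force.
[Cu(bipy)3]^2+: 2,2′-bipyridine is neutral; balancing the +2 overall charge requires Cu(II). Copper is a group-11 element; Cu(II) is therefore d⁹. The t₂g⁶e_g³ configuration has an unevenly filled e_g set; the Jahn–Teller theorem predicts a tetragonal distortion (typically axial elongation) to lift the degeneracy.

[Cu(bipy)3]^2+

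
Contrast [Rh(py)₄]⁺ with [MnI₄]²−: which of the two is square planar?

[Rh(py)₄]⁺

For [Rh(py)₄]⁺: Ligand charges: pyridine is neutral. With an overall charge of +1 the rhodium centre must be in the +1 oxidation state. Rh sits in group 9, so the d-electron count is 9 − 1 = 8. A 4d d⁸ ion has a large crystal-field splitting; square planar leaves the high-energy d_{x²−y²} orbital empty and maximises CFSE. → square planar.
For [MnI₄]²−: Ligand charges: each iodide is −1. With an overall charge of −2 the manganese centre must be in the +2 oxidation state. Manganese is a group-7 element; Mn(II) is therefore d⁵. A high-spin d⁵ ion has zero CFSE in either geometry, so four ligands adopt the sterically favoured tetrahedral geometry. → tetrahedral.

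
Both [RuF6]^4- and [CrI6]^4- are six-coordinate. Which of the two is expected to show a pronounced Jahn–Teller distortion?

[RuF6]^4-: Summing ligand charges against the −4 overall charge gives an oxidation state of +2 for ruthenium. Ruthenium is a group-8 element; Ru(II) is therefore d⁶. A 4d ion has a large Δₒ and is invariably low-spin. The d⁶ configuration leaves the e_g set evenly filled (or empty) — no strong Jahn–Teller driving force.
[CrI6]^4-: Ligand charges: each iodide is −1. With an overall charge of −4 the chromium centre must be in the +2 oxidation state. Group 6 minus oxidation state 2 gives a d⁴ configuration. Iodide is a weak-field ligand for a first-row metal, so the complex is high-spin. The t₂g³e_g¹ (high-spin) configuration has an unevenly filled e_g set; the Jahn–Teller theorem predicts a tetragonal distortion (typically axial elongation) to lift the degeneracy.

[CrI6]^4-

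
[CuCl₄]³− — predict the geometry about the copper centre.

tetrahedral

Ligand charges: each chloride is −1. With an overall charge of −3 the copper centre must be in the +1 oxidation state.
Copper is a group-11 element; Cu(I) is therefore d¹⁰.
With 4 monodentate ligands the coordination number is 4.
A d¹⁰ ion has no crystal-field stabilisation preference between square planar and tetrahedral, so four ligands adopt the sterically favoured tetrahedral geometry.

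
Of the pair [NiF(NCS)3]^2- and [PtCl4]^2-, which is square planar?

[PtCl4]^2-

For [NiF(NCS)3]^2-: Ligand charges: each fluoride is −1; each isothiocyanate is −1. With an overall charge of −2 the nickel centre must be in the +2 oxidation state. Ni sits in group 10, so the d-electron count is 10 − 2 = 8. Fluoride and isothiocyanate are weak-field ligands. With weak-field ligands the CFSE gain from square planar is small, so a 3d d⁸ ion takes the sterically preferred tetrahedral geometry. → tetrahedral.
For [PtCl4]^2-: Ligand charges: each chloride is −1. With an overall charge of −2 the platinum centre must be in the +2 oxidation state. Group 10 minus oxidation state 2 gives a d⁸ configuration. A 5d d⁸ ion has a large crystal-field splitting; square planar leaves the high-energy d_{x²−y²} orbital empty and maximises CFSE. → square planar.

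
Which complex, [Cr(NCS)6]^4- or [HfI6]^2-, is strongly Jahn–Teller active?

[Cr(NCS)6]^4-

[Cr(NCS)6]^4-: Ligand charges: each isothiocyanate is −1. With an overall charge of −4 the chromium centre must be in the +2 oxidation state. Chromium is a group-6 element; Cr(II) is therefore d⁴. Isothiocyanate is a weak-field ligand for a first-row metal, so the complex is high-spin. The t₂g³e_g¹ (high-spin) configuration has an unevenly filled e_g set; the Jahn–Teller theorem predicts a tetragonal distortion (typically axial elongation) to lift the degeneracy.
[HfI6]^2-: Each iodide is −1; balancing the −2 overall charge requires Hf(IV). Group 4 minus oxidation state 4 gives a d⁰ configuration. The d⁰ configuration leaves the e_g set evenly filled (or empty) — no strong Jahn–Teller driving force.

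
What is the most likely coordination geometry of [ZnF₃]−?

trigonal planar

Each fluoride is −1; balancing the −1 overall charge requires Zn(II).
Zinc is a group-12 element; Zn(II) is therefore d¹⁰.
Coordination number: 3.
Three ligands around a d¹⁰ centre minimise repulsion in a trigonal-planar arrangement.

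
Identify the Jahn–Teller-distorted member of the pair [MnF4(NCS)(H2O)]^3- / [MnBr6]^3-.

[MnBr6]^3-

[MnF4(NCS)(H2O)]^3-: Summing ligand charges against the −3 overall charge gives an oxidation state of +2 for manganese. Mn sits in group 7, so the d-electron count is 7 − 2 = 5. Fluoride and isothiocyanate are weak-field ligands for a first-row metal, so the complex is high-spin. The d⁵ configuration leaves the e_g set evenly filled (or empty) — no strong Jahn–Teller driving force.
[MnBr6]^3-: Summing ligand charges against the −3 overall charge gives an oxidation state of +3 for manganese. Manganese is a group-7 element; Mn(III) is therefore d⁴. Bromide is a weak-field ligand for a first-row metal, so the complex is high-spin. The t₂g³e_g¹ (high-spin) configuration has an unevenly filled e_g set; the Jahn–Teller theorem predicts a tetragonal distortion (typically axial elongation) to lift the degeneracy.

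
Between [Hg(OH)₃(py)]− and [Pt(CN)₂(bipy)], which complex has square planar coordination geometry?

[Pt(CN)₂(bipy)]

For [Hg(OH)₃(py)]−: Ligand charges: each hydroxide is −1; pyridine is neutral. With an overall charge of −1 the mercury centre must be in the +2 oxidation state. Mercury is a group-12 element; Hg(II) is therefore d¹⁰. A d¹⁰ ion has no crystal-field stabilisation preference between square planar and tetrahedral, so four ligands adopt the sterically favoured tetrahedral geometry. → tetrahedral.
For [Pt(CN)₂(bipy)]: Each cyanide is −1; 2,2′-bipyridine is neutral; balancing the 0 overall charge requires Pt(II). Platinum is a group-10 element; Pt(II) is therefore d⁸. A 5d d⁸ ion has a large crystal-field splitting; square planar leaves the high-energy d_{x²−y²} orbital empty and maximises CFSE. → square planar.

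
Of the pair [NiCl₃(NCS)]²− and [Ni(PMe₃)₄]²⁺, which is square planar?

[Ni(PMe₃)₄]²⁺

For [NiCl₃(NCS)]²−: Ligand charges: each chloride is −1; each isothiocyanate is −1. With an overall charge of −2 the nickel centre must be in the +2 oxidation state. Group 10 minus oxidation state 2 gives a d⁸ configuration. Chloride and isothiocyanate are weak-field ligands. With weak-field ligands the CFSE gain from square planar is small, so a 3d d⁸ ion takes the sterically preferred tetrahedral geometry. → tetrahedral.
For [Ni(PMe₃)₄]²⁺: Trimethylphosphine is neutral; balancing the +2 overall charge requires Ni(II). Group 10 minus oxidation state 2 gives a d⁸ configuration. Trimethylphosphine is a strong-field ligand (high in the spectrochemical series). A 3d d⁸ ion with strong-field ligands gains enough CFSE to favour square planar over tetrahedral. → square planar.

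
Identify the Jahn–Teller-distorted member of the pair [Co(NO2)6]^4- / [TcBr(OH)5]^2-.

[Co(NO2)6]^4-

[Co(NO2)6]^4-: Ligand charges: each nitro (N-bound nitrite) is −1. With an overall charge of −4 the cobalt centre must be in the +2 oxidation state. Group 9 minus oxidation state 2 gives a d⁷ configuration. Nitro (N-bound nitrite) is a strong-field ligand (high in the spectrochemical series) for a first-row metal, so the complex is low-spin. The t₂g⁶e_g¹ (low-spin) configuration has an unevenly filled e_g set; the Jahn–Teller theorem predicts a tetragonal distortion (typically axial elongation) to lift the degeneracy.
[TcBr(OH)5]^2-: Summing ligand charges against the −2 overall charge gives an oxidation state of +4 for technetium. Technetium is a group-7 element; Tc(IV) is therefore d³. The d³ configuration leaves the e_g set evenly filled (or empty) — no strong Jahn–Teller driving force.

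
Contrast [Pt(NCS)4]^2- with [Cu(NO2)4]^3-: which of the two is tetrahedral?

For [Pt(NCS)4]^2-: Summing ligand charges against the −2 overall charge gives an oxidation state of +2 for platinum. Group 10 minus oxidation state 2 gives a d⁸ configuration. A 5d d⁸ ion has a large crystal-field splitting; square planar leaves the high-energy d_{x²−y²} orbital empty and maximises CFSE. → square planar.
For [Cu(NO2)4]^3-: Summing ligand charges against the −3 overall charge gives an oxidation state of +1 for copper. Group 11 minus oxidation state 1 gives a d¹⁰ configuration. A d¹⁰ ion has no crystal-field stabilisation preference between square planar and tetrahedral, so four ligands adopt the sterically favoured tetrahedral geometry. → tetrahedral.

[Cu(NO2)4]^3-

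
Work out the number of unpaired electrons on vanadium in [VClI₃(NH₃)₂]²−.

3 unpaired electrons

Each chloride is −1; each iodide is −1; ammonia is neutral; balancing the −2 overall charge requires V(II).
Group 5 minus oxidation state 2 gives a d³ configuration.
In an octahedral field the d³ configuration is t₂g³e_g⁰ (only one arrangement possible), giving 3 unpaired electrons.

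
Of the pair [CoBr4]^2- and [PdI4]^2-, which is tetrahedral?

[CoBr4]^2-

For [CoBr4]^2-: Ligand charges: each bromide is −1. With an overall charge of −2 the cobalt centre must be in the +2 oxidation state. Co sits in group 9, so the d-electron count is 9 − 2 = 7. For a high-spin 3d d⁷ ion with weak-field ligands the small Δₜ gives little square-planar CFSE advantage, so four ligands adopt the sterically favoured tetrahedral geometry. → tetrahedral.
For [PdI4]^2-: Ligand charges: each iodide is −1. With an overall charge of −2 the palladium centre must be in the +2 oxidation state. Group 10 minus oxidation state 2 gives a d⁸ configuration. A 4d d⁸ ion has a large crystal-field splitting; square planar leaves the high-energy d_{x²−y²} orbital empty and maximises CFSE. → square planar.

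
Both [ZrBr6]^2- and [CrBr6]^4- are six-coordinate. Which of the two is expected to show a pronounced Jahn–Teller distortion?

[CrBr6]^4-

[ZrBr6]^2-: Each bromide is −1; balancing the −2 overall charge requires Zr(IV). Group 4 minus oxidation state 4 gives a d⁰ configuration. The d⁰ configuration leaves the e_g set evenly filled (or empty) — no strong Jahn–Teller driving force.
[CrBr6]^4-: Each bromide is −1; balancing the −4 overall charge requires Cr(II). Cr sits in group 6, so the d-electron count is 6 − 2 = 4. Bromide is a weak-field ligand for a first-row metal, so the complex is high-spin. The t₂g³e_g¹ (high-spin) configuration has an unevenly filled e_g set; the Jahn–Teller theorem predicts a tetragonal distortion (typically axial elongation) to lift the degeneracy.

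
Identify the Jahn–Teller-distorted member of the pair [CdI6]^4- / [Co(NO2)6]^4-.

[CdI6]^4-: Each iodide is −1; balancing the −4 overall charge requires Cd(II). Cadmium is a group-12 element; Cd(II) is therefore d¹⁰. The d¹⁰ configuration leaves the e_g set evenly filled (or empty) — no strong Jahn–Teller driving force.
[Co(NO2)6]^4-: Each nitro (N-bound nitrite) is −1; balancing the −4 overall charge requires Co(II). Group 9 minus oxidation state 2 gives a d⁷ configuration. Nitro (N-bound nitrite) is a strong-field ligand (high in the spectrochemical series) for a first-row metal, so the complex is low-spin. The t₂g⁶e_g¹ (low-spin) configuration has an unevenly filled e_g set; the Jahn–Teller theorem predicts a tetragonal distortion (typically axial elongation) to lift the degeneracy.

[Co(NO2)6]^4-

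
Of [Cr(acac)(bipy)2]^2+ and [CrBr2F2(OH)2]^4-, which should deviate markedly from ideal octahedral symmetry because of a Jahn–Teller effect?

[CrBr2F2(OH)2]^4-

[Cr(acac)(bipy)2]^2+: Summing ligand charges against the +2 overall charge gives an oxidation state of +3 for chromium. Group 6 minus oxidation state 3 gives a d³ configuration. The d³ configuration leaves the e_g set evenly filled (or empty) — no strong Jahn–Teller driving force.
[CrBr2F2(OH)2]^4-: Each bromide is −1; each fluoride is −1; each hydroxide is −1; balancing the −4 overall charge requires Cr(II). Cr sits in group 6, so the d-electron count is 6 − 2 = 4. Bromide, fluoride, and hydroxide are weak-field ligands for a first-row metal, so the complex is high-spin. The t₂g³e_g¹ (high-spin) configuration has an unevenly filled e_g set; the Jahn–Teller theorem predicts a tetragonal distortion (typically axial elongation) to lift the degeneracy.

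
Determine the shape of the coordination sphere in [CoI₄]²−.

Each iodide is −1; balancing the −2 overall charge requires Co(II).
Cobalt is a group-9 element; Co(II) is therefore d⁷.
With 4 monodentate ligands the coordination number is 4.
Iodide is a weak-field ligand.
For a high-spin 3d d⁷ ion with weak-field ligands the small Δₜ gives little square-planar CFSE advantage, so four ligands adopt the sterically favoured tetrahedral geometry.

tetrahedral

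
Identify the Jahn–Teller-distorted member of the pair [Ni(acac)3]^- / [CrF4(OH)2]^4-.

[CrF4(OH)2]^4-

[Ni(acac)3]^-: Summing ligand charges against the −1 overall charge gives an oxidation state of +2 for nickel. Ni sits in group 10, so the d-electron count is 10 − 2 = 8. The d⁸ configuration leaves the e_g set evenly filled (or empty) — no strong Jahn–Teller driving force.
[CrF4(OH)2]^4-: Summing ligand charges against the −4 overall charge gives an oxidation state of +2 for chromium. Cr sits in group 6, so the d-electron count is 6 − 2 = 4. Fluoride and hydroxide are weak-field ligands for a first-row metal, so the complex is high-spin. The t₂g³e_g¹ (high-spin) configuration has an unevenly filled e_g set; the Jahn–Teller theorem predicts a tetragonal distortion (typically axial elongation) to lift the degeneracy.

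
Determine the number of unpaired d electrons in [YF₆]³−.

Ligand charges: each fluoride is −1. With an overall charge of −3 the yttrium centre must be in the +3 oxidation state.
Yttrium is a group-3 element; Y(III) is therefore d⁰.
In an octahedral field the d⁰ configuration is t₂g⁰e_g⁰, giving 0 unpaired electrons.

0 unpaired electrons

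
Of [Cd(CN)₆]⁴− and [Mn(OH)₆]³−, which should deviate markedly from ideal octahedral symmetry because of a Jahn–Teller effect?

[Cd(CN)₆]⁴−: Each cyanide is −1; balancing the −4 overall charge requires Cd(II). Cadmium is a group-12 element; Cd(II) is therefore d¹⁰. The d¹⁰ configuration leaves the e_g set evenly filled (or empty) — no strong Jahn–Teller driving force.
[Mn(OH)₆]³−: Summing ligand charges against the −3 overall charge gives an oxidation state of +3 for manganese. Group 7 minus oxidation state 3 gives a d⁴ configuration. Hydroxide is a weak-field ligand for a first-row metal, so the complex is high-spin. The t₂g³e_g¹ (high-spin) configuration has an unevenly filled e_g set; the Jahn–Teller theorem predicts a tetragonal distortion (typically axial elongation) to lift the degeneracy.

[Mn(OH)₆]³−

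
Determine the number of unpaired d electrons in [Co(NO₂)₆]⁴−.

1

Each nitro (N-bound nitrite) is −1; balancing the −4 overall charge requires Co(II).
Group 9 minus oxidation state 2 gives a d⁷ configuration.
The spin state decides the count: Nitro (N-bound nitrite) is a strong-field ligand (high in the spectrochemical series) for a first-row metal, so the complex is low-spin.
An octahedral low-spin d⁷ ion is t₂g⁶e_g¹, giving 1 unpaired electron.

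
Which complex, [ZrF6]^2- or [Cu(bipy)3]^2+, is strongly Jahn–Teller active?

[Cu(bipy)3]^2+

[ZrF6]^2-: Ligand charges: each fluoride is −1. With an overall charge of −2 the zirconium centre must be in the +4 oxidation state. Zr sits in group 4, so the d-electron count is 4 − 4 = 0. The d⁰ configuration leaves the e_g set evenly filled (or empty) — no strong Jahn–Teller driving force.
[Cu(bipy)3]^2+: Summing ligand charges against the +2 overall charge gives an oxidation state of +2 for copper. Group 11 minus oxidation state 2 gives a d⁹ configuration. The t₂g⁶e_g³ configuration has an unevenly filled e_g set; the Jahn–Teller theorem predicts a tetragonal distortion (typically axial elongation) to lift the degeneracy.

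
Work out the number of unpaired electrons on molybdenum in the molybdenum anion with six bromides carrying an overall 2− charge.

Ligand charges: each bromide is −1. With an overall charge of −2 the molybdenum centre must be in the +4 oxidation state.
Group 6 minus oxidation state 4 gives a d² configuration.
In an octahedral field the d² configuration is t₂g²e_g⁰ (only one arrangement possible), giving 2 unpaired electrons.

2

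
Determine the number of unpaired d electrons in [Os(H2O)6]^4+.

2

Water is neutral; balancing the +4 overall charge requires Os(IV).
Group 8 minus oxidation state 4 gives a d⁴ configuration.
The spin state decides the count: a 5d ion has a large Δₒ and is invariably low-spin.
An octahedral low-spin d⁴ ion is t₂g⁴e_g⁰, giving 2 unpaired electrons.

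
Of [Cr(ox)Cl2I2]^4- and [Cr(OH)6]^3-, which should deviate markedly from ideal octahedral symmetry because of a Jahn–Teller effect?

[Cr(ox)Cl2I2]^4-: Summing ligand charges against the −4 overall charge gives an oxidation state of +2 for chromium. Cr sits in group 6, so the d-electron count is 6 − 2 = 4. Chloride, iodide, and oxalate are weak-field ligands for a first-row metal, so the complex is high-spin. The t₂g³e_g¹ (high-spin) configuration has an unevenly filled e_g set; the Jahn–Teller theorem predicts a tetragonal distortion (typically axial elongation) to lift the degeneracy.
[Cr(OH)6]^3-: Each hydroxide is −1; balancing the −3 overall charge requires Cr(III). Chromium is a group-6 element; Cr(III) is therefore d³. The d³ configuration leaves the e_g set evenly filled (or empty) — no strong Jahn–Teller driving force.

[Cr(ox)Cl2I2]^4-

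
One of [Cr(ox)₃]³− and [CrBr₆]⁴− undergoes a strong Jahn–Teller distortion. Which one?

[CrBr₆]⁴−

[Cr(ox)₃]³−: Ligand charges: each oxalate is −2. With an overall charge of −3 the chromium centre must be in the +3 oxidation state. Group 6 minus oxidation state 3 gives a d³ configuration. The d³ configuration leaves the e_g set evenly filled (or empty) — no strong Jahn–Teller driving force.
[CrBr₆]⁴−: Summing ligand charges against the −4 overall charge gives an oxidation state of +2 for chromium. Cr sits in group 6, so the d-electron count is 6 − 2 = 4. Bromide is a weak-field ligand for a first-row metal, so the complex is high-spin. The t₂g³e_g¹ (high-spin) configuration has an unevenly filled e_g set; the Jahn–Teller theorem predicts a tetragonal distortion (typically axial elongation) to lift the degeneracy.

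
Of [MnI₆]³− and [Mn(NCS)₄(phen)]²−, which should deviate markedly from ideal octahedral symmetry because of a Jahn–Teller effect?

[MnI₆]³−: Each iodide is −1; balancing the −3 overall charge requires Mn(III). Mn sits in group 7, so the d-electron count is 7 − 3 = 4. Iodide is a weak-field ligand for a first-row metal, so the complex is high-spin. The t₂g³e_g¹ (high-spin) configuration has an unevenly filled e_g set; the Jahn–Teller theorem predicts a tetragonal distortion (typically axial elongation) to lift the degeneracy.
[Mn(NCS)₄(phen)]²−: Summing ligand charges against the −2 overall charge gives an oxidation state of +2 for manganese. Mn sits in group 7, so the d-electron count is 7 − 2 = 5. Isothiocyanate is a weak-field ligand for a first-row metal, so the complex is high-spin. The d⁵ configuration leaves the e_g set evenly filled (or empty) — no strong Jahn–Teller driving force.

[MnI₆]³−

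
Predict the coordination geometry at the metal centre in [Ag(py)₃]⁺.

trigonal planar

Summing ligand charges against the +1 overall charge gives an oxidation state of +1 for silver.
Ag sits in group 11, so the d-electron count is 11 − 1 = 10.
With 3 monodentate ligands the coordination number is 3.
Three ligands around a d¹⁰ centre minimise repulsion in a trigonal-planar arrangement.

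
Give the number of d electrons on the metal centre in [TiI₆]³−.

d1

Summing ligand charges against the −3 overall charge gives an oxidation state of +3 for titanium.
Ti sits in group 4, so the d-electron count is 4 − 3 = 1.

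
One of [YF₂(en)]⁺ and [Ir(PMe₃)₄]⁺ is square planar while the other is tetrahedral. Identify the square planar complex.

For [YF₂(en)]⁺: Ligand charges: each fluoride is −1; ethylenediamine is neutral. With an overall charge of +1 the yttrium centre must be in the +3 oxidation state. Group 3 minus oxidation state 3 gives a d⁰ configuration. A d⁰ ion has no crystal-field stabilisation preference between square planar and tetrahedral, so four ligands adopt the sterically favoured tetrahedral geometry. → tetrahedral.
For [Ir(PMe₃)₄]⁺: Trimethylphosphine is neutral; balancing the +1 overall charge requires Ir(I). Ir sits in group 9, so the d-electron count is 9 − 1 = 8. A 5d d⁸ ion has a large crystal-field splitting; square planar leaves the high-energy d_{x²−y²} orbital empty and maximises CFSE. → square planar.

[Ir(PMe₃)₄]⁺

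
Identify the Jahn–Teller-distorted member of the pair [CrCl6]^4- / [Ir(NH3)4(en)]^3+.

[CrCl6]^4-

[CrCl6]^4-: Summing ligand charges against the −4 overall charge gives an oxidation state of +2 for chromium. Group 6 minus oxidation state 2 gives a d⁴ configuration. Chloride is a weak-field ligand for a first-row metal, so the complex is high-spin. The t₂g³e_g¹ (high-spin) configuration has an unevenly filled e_g set; the Jahn–Teller theorem predicts a tetragonal distortion (typically axial elongation) to lift the degeneracy.
[Ir(NH3)4(en)]^3+: Ligand charges: ammonia is neutral; ethylenediamine is neutral. With an overall charge of +3 the iridium centre must be in the +3 oxidation state. Ir sits in group 9, so the d-electron count is 9 − 3 = 6. A 5d ion has a large Δₒ and is invariably low-spin. The d⁶ configuration leaves the e_g set evenly filled (or empty) — no strong Jahn–Teller driving force.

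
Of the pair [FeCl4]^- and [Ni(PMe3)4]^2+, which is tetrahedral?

For [FeCl4]^-: Summing ligand charges against the −1 overall charge gives an oxidation state of +3 for iron. Group 8 minus oxidation state 3 gives a d⁵ configuration. A high-spin d⁵ ion has zero CFSE in either geometry, so four ligands adopt the sterically favoured tetrahedral geometry. → tetrahedral.
For [Ni(PMe3)4]^2+: Trimethylphosphine is neutral; balancing the +2 overall charge requires Ni(II). Group 10 minus oxidation state 2 gives a d⁸ configuration. Trimethylphosphine is a strong-field ligand (high in the spectrochemical series). A 3d d⁸ ion with strong-field ligands gains enough CFSE to favour square planar over tetrahedral. → square planar.

[FeCl4]^-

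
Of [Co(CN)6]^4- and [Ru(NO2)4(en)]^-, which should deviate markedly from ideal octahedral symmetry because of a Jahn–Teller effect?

[Co(CN)6]^4-

[Co(CN)6]^4-: Each cyanide is −1; balancing the −4 overall charge requires Co(II). Group 9 minus oxidation state 2 gives a d⁷ configuration. Cyanide is a strong-field ligand (high in the spectrochemical series) for a first-row metal, so the complex is low-spin. The t₂g⁶e_g¹ (low-spin) configuration has an unevenly filled e_g set; the Jahn–Teller theorem predicts a tetragonal distortion (typically axial elongation) to lift the degeneracy.
[Ru(NO2)4(en)]^-: Ligand charges: each nitro (N-bound nitrite) is −1; ethylenediamine is neutral. With an overall charge of −1 the ruthenium centre must be in the +3 oxidation state. Ruthenium is a group-8 element; Ru(III) is therefore d⁵. A 4d ion has a large Δₒ and is invariably low-spin. The d⁵ configuration leaves the e_g set evenly filled (or empty) — no strong Jahn–Teller driving force.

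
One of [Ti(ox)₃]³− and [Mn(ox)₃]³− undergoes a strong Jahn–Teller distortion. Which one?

[Mn(ox)₃]³−

[Ti(ox)₃]³−: Ligand charges: each oxalate is −2. With an overall charge of −3 the titanium centre must be in the +3 oxidation state. Group 4 minus oxidation state 3 gives a d¹ configuration. The d¹ configuration leaves the e_g set evenly filled (or empty) — no strong Jahn–Teller driving force.
[Mn(ox)₃]³−: Each oxalate is −2; balancing the −3 overall charge requires Mn(III). Group 7 minus oxidation state 3 gives a d⁴ configuration. Oxalate is a weak-field ligand for a first-row metal, so the complex is high-spin. The t₂g³e_g¹ (high-spin) configuration has an unevenly filled e_g set; the Jahn–Teller theorem predicts a tetragonal distortion (typically axial elongation) to lift the degeneracy.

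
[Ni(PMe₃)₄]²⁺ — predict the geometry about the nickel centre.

Ligand charges: trimethylphosphine is neutral. With an overall charge of +2 the nickel centre must be in the +2 oxidation state.
Nickel is a group-10 element; Ni(II) is therefore d⁸.
Coordination number: 4.
Trimethylphosphine is a strong-field ligand (high in the spectrochemical series).
A 3d d⁸ ion with strong-field ligands gains enough CFSE to favour square planar over tetrahedral.

square planar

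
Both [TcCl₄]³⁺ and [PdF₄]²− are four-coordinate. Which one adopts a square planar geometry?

[PdF₄]²−

For [TcCl₄]³⁺: Ligand charges: each chloride is −1. With an overall charge of +3 the technetium centre must be in the +7 oxidation state. Group 7 minus oxidation state 7 gives a d⁰ configuration. A d⁰ ion has no crystal-field stabilisation preference between square planar and tetrahedral, so four ligands adopt the sterically favoured tetrahedral geometry. → tetrahedral.
For [PdF₄]²−: Each fluoride is −1; balancing the −2 overall charge requires Pd(II). Group 10 minus oxidation state 2 gives a d⁸ configuration. A 4d d⁸ ion has a large crystal-field splitting; square planar leaves the high-energy d_{x²−y²} orbital empty and maximises CFSE. → square planar.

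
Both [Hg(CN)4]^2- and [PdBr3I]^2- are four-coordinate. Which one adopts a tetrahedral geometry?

For [Hg(CN)4]^2-: Summing ligand charges against the −2 overall charge gives an oxidation state of +2 for mercury. Hg sits in group 12, so the d-electron count is 12 − 2 = 10. A d¹⁰ ion has no crystal-field stabilisation preference between square planar and tetrahedral, so four ligands adopt the sterically favoured tetrahedral geometry. → tetrahedral.
For [PdBr3I]^2-: Ligand charges: each bromide is −1; each iodide is −1. With an overall charge of −2 the palladium centre must be in the +2 oxidation state. Palladium is a group-10 element; Pd(II) is therefore d⁸. A 4d d⁸ ion has a large crystal-field splitting; square planar leaves the high-energy d_{x²−y²} orbital empty and maximises CFSE. → square planar.

[Hg(CN)4]^2-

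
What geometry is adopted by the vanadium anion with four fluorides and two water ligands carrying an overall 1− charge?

octahedral

Ligand charges: each fluoride is −1; water is neutral. With an overall charge of −1 the vanadium centre must be in the +3 oxidation state.
Vanadium is a group-5 element; V(III) is therefore d².
Coordination number: 6.
Six donors around a single metal centre give an octahedral coordination sphere.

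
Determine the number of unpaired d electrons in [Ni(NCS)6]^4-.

Summing ligand charges against the −4 overall charge gives an oxidation state of +2 for nickel.
Group 10 minus oxidation state 2 gives a d⁸ configuration.
In an octahedral field the d⁸ configuration is t₂g⁶e_g² (only one arrangement possible), giving 2 unpaired electrons.

2 unpaired electrons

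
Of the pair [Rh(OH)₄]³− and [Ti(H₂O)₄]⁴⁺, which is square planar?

[Rh(OH)₄]³−

For [Rh(OH)₄]³−: Each hydroxide is −1; balancing the −3 overall charge requires Rh(I). Rh sits in group 9, so the d-electron count is 9 − 1 = 8. A 4d d⁸ ion has a large crystal-field splitting; square planar leaves the high-energy d_{x²−y²} orbital empty and maximises CFSE. → square planar.
For [Ti(H₂O)₄]⁴⁺: Ligand charges: water is neutral. With an overall charge of +4 the titanium centre must be in the +4 oxidation state. Ti sits in group 4, so the d-electron count is 4 − 4 = 0. A d⁰ ion has no crystal-field stabilisation preference between square planar and tetrahedral, so four ligands adopt the sterically favoured tetrahedral geometry. → tetrahedral.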